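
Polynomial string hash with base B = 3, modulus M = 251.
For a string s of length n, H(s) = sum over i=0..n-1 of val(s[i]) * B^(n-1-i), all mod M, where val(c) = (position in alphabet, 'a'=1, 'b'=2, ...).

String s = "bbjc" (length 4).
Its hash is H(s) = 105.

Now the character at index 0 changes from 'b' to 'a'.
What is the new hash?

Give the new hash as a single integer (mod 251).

val('b') = 2, val('a') = 1
Position k = 0, exponent = n-1-k = 3
B^3 mod M = 3^3 mod 251 = 27
Delta = (1 - 2) * 27 mod 251 = 224
New hash = (105 + 224) mod 251 = 78

Answer: 78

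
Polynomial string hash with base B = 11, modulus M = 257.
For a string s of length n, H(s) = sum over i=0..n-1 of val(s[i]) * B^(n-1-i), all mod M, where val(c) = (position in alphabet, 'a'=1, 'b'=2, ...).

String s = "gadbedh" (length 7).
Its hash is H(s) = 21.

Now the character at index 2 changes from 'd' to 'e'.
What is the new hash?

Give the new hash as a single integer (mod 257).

Answer: 13

Derivation:
val('d') = 4, val('e') = 5
Position k = 2, exponent = n-1-k = 4
B^4 mod M = 11^4 mod 257 = 249
Delta = (5 - 4) * 249 mod 257 = 249
New hash = (21 + 249) mod 257 = 13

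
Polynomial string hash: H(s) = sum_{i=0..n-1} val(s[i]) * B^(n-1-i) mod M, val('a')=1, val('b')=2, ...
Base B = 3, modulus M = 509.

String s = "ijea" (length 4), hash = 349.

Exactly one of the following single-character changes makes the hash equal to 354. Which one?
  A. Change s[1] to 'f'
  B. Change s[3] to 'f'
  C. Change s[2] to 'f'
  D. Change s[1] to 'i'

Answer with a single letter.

Answer: B

Derivation:
Option A: s[1]='j'->'f', delta=(6-10)*3^2 mod 509 = 473, hash=349+473 mod 509 = 313
Option B: s[3]='a'->'f', delta=(6-1)*3^0 mod 509 = 5, hash=349+5 mod 509 = 354 <-- target
Option C: s[2]='e'->'f', delta=(6-5)*3^1 mod 509 = 3, hash=349+3 mod 509 = 352
Option D: s[1]='j'->'i', delta=(9-10)*3^2 mod 509 = 500, hash=349+500 mod 509 = 340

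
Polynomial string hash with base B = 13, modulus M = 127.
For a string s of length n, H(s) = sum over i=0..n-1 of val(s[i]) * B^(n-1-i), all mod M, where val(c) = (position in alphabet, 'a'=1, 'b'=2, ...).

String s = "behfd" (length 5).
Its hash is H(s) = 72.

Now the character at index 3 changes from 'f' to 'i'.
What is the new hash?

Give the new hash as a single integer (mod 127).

val('f') = 6, val('i') = 9
Position k = 3, exponent = n-1-k = 1
B^1 mod M = 13^1 mod 127 = 13
Delta = (9 - 6) * 13 mod 127 = 39
New hash = (72 + 39) mod 127 = 111

Answer: 111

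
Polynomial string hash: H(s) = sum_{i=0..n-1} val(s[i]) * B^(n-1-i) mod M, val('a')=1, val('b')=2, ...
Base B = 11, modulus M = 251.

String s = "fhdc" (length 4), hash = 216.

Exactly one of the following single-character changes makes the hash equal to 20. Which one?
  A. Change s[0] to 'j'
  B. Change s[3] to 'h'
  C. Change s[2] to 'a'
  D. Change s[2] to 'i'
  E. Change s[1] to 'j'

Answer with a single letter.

Answer: D

Derivation:
Option A: s[0]='f'->'j', delta=(10-6)*11^3 mod 251 = 53, hash=216+53 mod 251 = 18
Option B: s[3]='c'->'h', delta=(8-3)*11^0 mod 251 = 5, hash=216+5 mod 251 = 221
Option C: s[2]='d'->'a', delta=(1-4)*11^1 mod 251 = 218, hash=216+218 mod 251 = 183
Option D: s[2]='d'->'i', delta=(9-4)*11^1 mod 251 = 55, hash=216+55 mod 251 = 20 <-- target
Option E: s[1]='h'->'j', delta=(10-8)*11^2 mod 251 = 242, hash=216+242 mod 251 = 207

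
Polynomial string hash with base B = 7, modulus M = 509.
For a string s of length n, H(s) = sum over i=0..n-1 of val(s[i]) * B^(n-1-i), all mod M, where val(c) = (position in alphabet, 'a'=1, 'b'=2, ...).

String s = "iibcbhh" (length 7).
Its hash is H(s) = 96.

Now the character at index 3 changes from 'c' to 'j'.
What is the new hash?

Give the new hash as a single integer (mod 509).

val('c') = 3, val('j') = 10
Position k = 3, exponent = n-1-k = 3
B^3 mod M = 7^3 mod 509 = 343
Delta = (10 - 3) * 343 mod 509 = 365
New hash = (96 + 365) mod 509 = 461

Answer: 461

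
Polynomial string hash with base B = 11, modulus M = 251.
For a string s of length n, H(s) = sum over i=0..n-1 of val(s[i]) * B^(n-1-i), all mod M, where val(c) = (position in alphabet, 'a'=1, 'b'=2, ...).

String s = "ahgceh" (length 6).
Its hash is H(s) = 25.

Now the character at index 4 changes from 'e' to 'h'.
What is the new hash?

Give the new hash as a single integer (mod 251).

Answer: 58

Derivation:
val('e') = 5, val('h') = 8
Position k = 4, exponent = n-1-k = 1
B^1 mod M = 11^1 mod 251 = 11
Delta = (8 - 5) * 11 mod 251 = 33
New hash = (25 + 33) mod 251 = 58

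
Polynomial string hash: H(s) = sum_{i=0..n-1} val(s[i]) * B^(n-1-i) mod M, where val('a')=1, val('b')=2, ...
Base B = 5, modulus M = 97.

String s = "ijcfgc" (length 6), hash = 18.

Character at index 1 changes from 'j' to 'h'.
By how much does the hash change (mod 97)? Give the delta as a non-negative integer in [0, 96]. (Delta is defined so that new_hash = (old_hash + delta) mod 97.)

Answer: 11

Derivation:
Delta formula: (val(new) - val(old)) * B^(n-1-k) mod M
  val('h') - val('j') = 8 - 10 = -2
  B^(n-1-k) = 5^4 mod 97 = 43
  Delta = -2 * 43 mod 97 = 11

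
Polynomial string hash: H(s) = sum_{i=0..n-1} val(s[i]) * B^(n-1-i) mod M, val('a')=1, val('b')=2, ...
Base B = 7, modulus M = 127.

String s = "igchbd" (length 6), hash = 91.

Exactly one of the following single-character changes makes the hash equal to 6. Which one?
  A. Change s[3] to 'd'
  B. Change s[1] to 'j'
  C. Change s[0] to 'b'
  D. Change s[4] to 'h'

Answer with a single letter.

Option A: s[3]='h'->'d', delta=(4-8)*7^2 mod 127 = 58, hash=91+58 mod 127 = 22
Option B: s[1]='g'->'j', delta=(10-7)*7^4 mod 127 = 91, hash=91+91 mod 127 = 55
Option C: s[0]='i'->'b', delta=(2-9)*7^5 mod 127 = 80, hash=91+80 mod 127 = 44
Option D: s[4]='b'->'h', delta=(8-2)*7^1 mod 127 = 42, hash=91+42 mod 127 = 6 <-- target

Answer: D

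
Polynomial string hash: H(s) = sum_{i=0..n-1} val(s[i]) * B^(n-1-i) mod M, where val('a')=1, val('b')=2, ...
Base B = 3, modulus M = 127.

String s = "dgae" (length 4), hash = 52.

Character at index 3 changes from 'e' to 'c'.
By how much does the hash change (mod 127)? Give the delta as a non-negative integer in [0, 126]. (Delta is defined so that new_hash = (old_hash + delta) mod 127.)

Answer: 125

Derivation:
Delta formula: (val(new) - val(old)) * B^(n-1-k) mod M
  val('c') - val('e') = 3 - 5 = -2
  B^(n-1-k) = 3^0 mod 127 = 1
  Delta = -2 * 1 mod 127 = 125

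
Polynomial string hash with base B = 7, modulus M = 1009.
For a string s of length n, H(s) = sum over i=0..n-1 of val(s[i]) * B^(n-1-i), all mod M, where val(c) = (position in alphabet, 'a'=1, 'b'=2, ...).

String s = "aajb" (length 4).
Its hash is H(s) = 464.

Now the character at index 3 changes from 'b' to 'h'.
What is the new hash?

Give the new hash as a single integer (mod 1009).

val('b') = 2, val('h') = 8
Position k = 3, exponent = n-1-k = 0
B^0 mod M = 7^0 mod 1009 = 1
Delta = (8 - 2) * 1 mod 1009 = 6
New hash = (464 + 6) mod 1009 = 470

Answer: 470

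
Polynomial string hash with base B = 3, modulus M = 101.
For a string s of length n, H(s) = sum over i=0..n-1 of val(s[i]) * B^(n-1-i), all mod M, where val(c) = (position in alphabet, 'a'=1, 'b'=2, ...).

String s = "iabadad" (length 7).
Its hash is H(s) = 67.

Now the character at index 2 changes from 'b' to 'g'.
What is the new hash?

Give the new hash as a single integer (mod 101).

Answer: 68

Derivation:
val('b') = 2, val('g') = 7
Position k = 2, exponent = n-1-k = 4
B^4 mod M = 3^4 mod 101 = 81
Delta = (7 - 2) * 81 mod 101 = 1
New hash = (67 + 1) mod 101 = 68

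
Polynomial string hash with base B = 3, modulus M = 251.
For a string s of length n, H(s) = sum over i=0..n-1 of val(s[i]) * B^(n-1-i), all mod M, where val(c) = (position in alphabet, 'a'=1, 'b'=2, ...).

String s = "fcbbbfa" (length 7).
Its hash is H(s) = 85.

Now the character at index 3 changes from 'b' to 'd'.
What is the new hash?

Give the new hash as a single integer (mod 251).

val('b') = 2, val('d') = 4
Position k = 3, exponent = n-1-k = 3
B^3 mod M = 3^3 mod 251 = 27
Delta = (4 - 2) * 27 mod 251 = 54
New hash = (85 + 54) mod 251 = 139

Answer: 139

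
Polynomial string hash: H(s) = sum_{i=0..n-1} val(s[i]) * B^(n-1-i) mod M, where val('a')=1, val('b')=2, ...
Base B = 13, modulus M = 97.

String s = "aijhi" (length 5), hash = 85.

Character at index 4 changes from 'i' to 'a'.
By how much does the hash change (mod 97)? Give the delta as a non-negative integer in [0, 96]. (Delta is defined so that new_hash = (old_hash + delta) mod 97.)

Delta formula: (val(new) - val(old)) * B^(n-1-k) mod M
  val('a') - val('i') = 1 - 9 = -8
  B^(n-1-k) = 13^0 mod 97 = 1
  Delta = -8 * 1 mod 97 = 89

Answer: 89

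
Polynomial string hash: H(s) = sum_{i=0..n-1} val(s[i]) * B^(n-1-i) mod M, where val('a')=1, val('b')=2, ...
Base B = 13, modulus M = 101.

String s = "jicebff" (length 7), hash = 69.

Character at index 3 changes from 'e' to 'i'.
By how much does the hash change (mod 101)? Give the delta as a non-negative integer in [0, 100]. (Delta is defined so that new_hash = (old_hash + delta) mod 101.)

Answer: 1

Derivation:
Delta formula: (val(new) - val(old)) * B^(n-1-k) mod M
  val('i') - val('e') = 9 - 5 = 4
  B^(n-1-k) = 13^3 mod 101 = 76
  Delta = 4 * 76 mod 101 = 1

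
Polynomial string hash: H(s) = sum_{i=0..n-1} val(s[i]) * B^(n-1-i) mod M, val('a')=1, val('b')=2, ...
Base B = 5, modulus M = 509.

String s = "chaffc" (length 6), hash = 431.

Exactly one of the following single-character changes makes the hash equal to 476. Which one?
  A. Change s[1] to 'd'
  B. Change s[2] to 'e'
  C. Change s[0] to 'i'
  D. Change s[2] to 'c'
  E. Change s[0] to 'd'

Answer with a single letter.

Answer: A

Derivation:
Option A: s[1]='h'->'d', delta=(4-8)*5^4 mod 509 = 45, hash=431+45 mod 509 = 476 <-- target
Option B: s[2]='a'->'e', delta=(5-1)*5^3 mod 509 = 500, hash=431+500 mod 509 = 422
Option C: s[0]='c'->'i', delta=(9-3)*5^5 mod 509 = 426, hash=431+426 mod 509 = 348
Option D: s[2]='a'->'c', delta=(3-1)*5^3 mod 509 = 250, hash=431+250 mod 509 = 172
Option E: s[0]='c'->'d', delta=(4-3)*5^5 mod 509 = 71, hash=431+71 mod 509 = 502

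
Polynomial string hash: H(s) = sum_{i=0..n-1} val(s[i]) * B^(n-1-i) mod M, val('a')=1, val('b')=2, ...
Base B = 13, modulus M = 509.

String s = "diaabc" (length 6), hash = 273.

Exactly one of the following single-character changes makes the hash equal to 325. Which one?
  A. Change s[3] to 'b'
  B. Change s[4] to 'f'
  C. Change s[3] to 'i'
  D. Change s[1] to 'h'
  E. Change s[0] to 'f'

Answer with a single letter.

Answer: B

Derivation:
Option A: s[3]='a'->'b', delta=(2-1)*13^2 mod 509 = 169, hash=273+169 mod 509 = 442
Option B: s[4]='b'->'f', delta=(6-2)*13^1 mod 509 = 52, hash=273+52 mod 509 = 325 <-- target
Option C: s[3]='a'->'i', delta=(9-1)*13^2 mod 509 = 334, hash=273+334 mod 509 = 98
Option D: s[1]='i'->'h', delta=(8-9)*13^4 mod 509 = 452, hash=273+452 mod 509 = 216
Option E: s[0]='d'->'f', delta=(6-4)*13^5 mod 509 = 464, hash=273+464 mod 509 = 228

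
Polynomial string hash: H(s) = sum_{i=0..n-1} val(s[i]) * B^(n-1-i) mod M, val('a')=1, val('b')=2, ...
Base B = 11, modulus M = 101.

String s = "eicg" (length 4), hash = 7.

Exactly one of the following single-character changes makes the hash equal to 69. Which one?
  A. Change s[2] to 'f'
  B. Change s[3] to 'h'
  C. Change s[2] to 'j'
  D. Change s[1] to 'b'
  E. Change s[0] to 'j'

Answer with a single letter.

Option A: s[2]='c'->'f', delta=(6-3)*11^1 mod 101 = 33, hash=7+33 mod 101 = 40
Option B: s[3]='g'->'h', delta=(8-7)*11^0 mod 101 = 1, hash=7+1 mod 101 = 8
Option C: s[2]='c'->'j', delta=(10-3)*11^1 mod 101 = 77, hash=7+77 mod 101 = 84
Option D: s[1]='i'->'b', delta=(2-9)*11^2 mod 101 = 62, hash=7+62 mod 101 = 69 <-- target
Option E: s[0]='e'->'j', delta=(10-5)*11^3 mod 101 = 90, hash=7+90 mod 101 = 97

Answer: D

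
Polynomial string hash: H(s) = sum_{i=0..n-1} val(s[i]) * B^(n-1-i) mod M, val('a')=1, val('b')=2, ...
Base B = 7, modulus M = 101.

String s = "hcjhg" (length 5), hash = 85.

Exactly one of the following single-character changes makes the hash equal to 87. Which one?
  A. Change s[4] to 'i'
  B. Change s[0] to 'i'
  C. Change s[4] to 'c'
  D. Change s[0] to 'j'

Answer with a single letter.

Option A: s[4]='g'->'i', delta=(9-7)*7^0 mod 101 = 2, hash=85+2 mod 101 = 87 <-- target
Option B: s[0]='h'->'i', delta=(9-8)*7^4 mod 101 = 78, hash=85+78 mod 101 = 62
Option C: s[4]='g'->'c', delta=(3-7)*7^0 mod 101 = 97, hash=85+97 mod 101 = 81
Option D: s[0]='h'->'j', delta=(10-8)*7^4 mod 101 = 55, hash=85+55 mod 101 = 39

Answer: A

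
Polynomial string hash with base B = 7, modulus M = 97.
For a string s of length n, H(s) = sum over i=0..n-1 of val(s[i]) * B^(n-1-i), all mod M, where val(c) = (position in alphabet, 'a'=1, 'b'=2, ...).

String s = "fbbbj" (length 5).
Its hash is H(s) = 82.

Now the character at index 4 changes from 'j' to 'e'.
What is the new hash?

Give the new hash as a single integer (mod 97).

Answer: 77

Derivation:
val('j') = 10, val('e') = 5
Position k = 4, exponent = n-1-k = 0
B^0 mod M = 7^0 mod 97 = 1
Delta = (5 - 10) * 1 mod 97 = 92
New hash = (82 + 92) mod 97 = 77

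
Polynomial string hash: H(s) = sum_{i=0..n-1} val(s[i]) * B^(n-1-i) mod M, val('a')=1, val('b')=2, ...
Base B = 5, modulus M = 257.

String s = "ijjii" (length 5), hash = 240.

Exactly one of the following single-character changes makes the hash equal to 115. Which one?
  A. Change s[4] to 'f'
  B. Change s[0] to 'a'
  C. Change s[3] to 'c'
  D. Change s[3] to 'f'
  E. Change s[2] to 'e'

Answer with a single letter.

Option A: s[4]='i'->'f', delta=(6-9)*5^0 mod 257 = 254, hash=240+254 mod 257 = 237
Option B: s[0]='i'->'a', delta=(1-9)*5^4 mod 257 = 140, hash=240+140 mod 257 = 123
Option C: s[3]='i'->'c', delta=(3-9)*5^1 mod 257 = 227, hash=240+227 mod 257 = 210
Option D: s[3]='i'->'f', delta=(6-9)*5^1 mod 257 = 242, hash=240+242 mod 257 = 225
Option E: s[2]='j'->'e', delta=(5-10)*5^2 mod 257 = 132, hash=240+132 mod 257 = 115 <-- target

Answer: E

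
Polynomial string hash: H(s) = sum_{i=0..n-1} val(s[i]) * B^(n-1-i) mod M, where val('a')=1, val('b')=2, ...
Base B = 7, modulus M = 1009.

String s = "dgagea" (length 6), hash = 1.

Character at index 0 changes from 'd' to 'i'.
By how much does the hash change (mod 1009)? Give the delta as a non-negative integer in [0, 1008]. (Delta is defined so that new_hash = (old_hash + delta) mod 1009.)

Delta formula: (val(new) - val(old)) * B^(n-1-k) mod M
  val('i') - val('d') = 9 - 4 = 5
  B^(n-1-k) = 7^5 mod 1009 = 663
  Delta = 5 * 663 mod 1009 = 288

Answer: 288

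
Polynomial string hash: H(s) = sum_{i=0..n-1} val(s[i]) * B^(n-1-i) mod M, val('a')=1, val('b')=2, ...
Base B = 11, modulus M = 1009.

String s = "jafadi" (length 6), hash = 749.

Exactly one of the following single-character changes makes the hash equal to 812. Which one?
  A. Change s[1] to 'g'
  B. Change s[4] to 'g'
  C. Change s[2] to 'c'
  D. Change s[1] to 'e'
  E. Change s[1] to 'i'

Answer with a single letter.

Answer: A

Derivation:
Option A: s[1]='a'->'g', delta=(7-1)*11^4 mod 1009 = 63, hash=749+63 mod 1009 = 812 <-- target
Option B: s[4]='d'->'g', delta=(7-4)*11^1 mod 1009 = 33, hash=749+33 mod 1009 = 782
Option C: s[2]='f'->'c', delta=(3-6)*11^3 mod 1009 = 43, hash=749+43 mod 1009 = 792
Option D: s[1]='a'->'e', delta=(5-1)*11^4 mod 1009 = 42, hash=749+42 mod 1009 = 791
Option E: s[1]='a'->'i', delta=(9-1)*11^4 mod 1009 = 84, hash=749+84 mod 1009 = 833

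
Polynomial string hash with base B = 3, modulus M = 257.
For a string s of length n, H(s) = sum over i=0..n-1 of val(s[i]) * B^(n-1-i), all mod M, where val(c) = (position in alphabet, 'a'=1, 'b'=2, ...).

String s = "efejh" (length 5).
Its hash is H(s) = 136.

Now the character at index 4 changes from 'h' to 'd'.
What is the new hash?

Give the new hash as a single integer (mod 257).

Answer: 132

Derivation:
val('h') = 8, val('d') = 4
Position k = 4, exponent = n-1-k = 0
B^0 mod M = 3^0 mod 257 = 1
Delta = (4 - 8) * 1 mod 257 = 253
New hash = (136 + 253) mod 257 = 132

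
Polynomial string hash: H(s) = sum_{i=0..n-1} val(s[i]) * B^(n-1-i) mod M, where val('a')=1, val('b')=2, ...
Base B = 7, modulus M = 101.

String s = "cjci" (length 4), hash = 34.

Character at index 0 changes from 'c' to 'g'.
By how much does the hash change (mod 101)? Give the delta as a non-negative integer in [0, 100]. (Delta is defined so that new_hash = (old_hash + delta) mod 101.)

Delta formula: (val(new) - val(old)) * B^(n-1-k) mod M
  val('g') - val('c') = 7 - 3 = 4
  B^(n-1-k) = 7^3 mod 101 = 40
  Delta = 4 * 40 mod 101 = 59

Answer: 59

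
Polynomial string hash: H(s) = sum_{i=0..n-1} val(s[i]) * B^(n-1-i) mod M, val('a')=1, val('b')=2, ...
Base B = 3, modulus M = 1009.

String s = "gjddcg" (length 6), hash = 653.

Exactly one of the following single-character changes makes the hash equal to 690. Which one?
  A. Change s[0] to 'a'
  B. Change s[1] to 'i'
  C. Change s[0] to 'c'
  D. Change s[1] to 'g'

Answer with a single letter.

Answer: C

Derivation:
Option A: s[0]='g'->'a', delta=(1-7)*3^5 mod 1009 = 560, hash=653+560 mod 1009 = 204
Option B: s[1]='j'->'i', delta=(9-10)*3^4 mod 1009 = 928, hash=653+928 mod 1009 = 572
Option C: s[0]='g'->'c', delta=(3-7)*3^5 mod 1009 = 37, hash=653+37 mod 1009 = 690 <-- target
Option D: s[1]='j'->'g', delta=(7-10)*3^4 mod 1009 = 766, hash=653+766 mod 1009 = 410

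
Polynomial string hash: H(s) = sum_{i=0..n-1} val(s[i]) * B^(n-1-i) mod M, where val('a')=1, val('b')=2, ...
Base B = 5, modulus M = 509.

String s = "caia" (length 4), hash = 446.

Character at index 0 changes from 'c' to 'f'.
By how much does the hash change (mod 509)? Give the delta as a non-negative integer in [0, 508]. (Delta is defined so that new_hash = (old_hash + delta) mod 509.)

Delta formula: (val(new) - val(old)) * B^(n-1-k) mod M
  val('f') - val('c') = 6 - 3 = 3
  B^(n-1-k) = 5^3 mod 509 = 125
  Delta = 3 * 125 mod 509 = 375

Answer: 375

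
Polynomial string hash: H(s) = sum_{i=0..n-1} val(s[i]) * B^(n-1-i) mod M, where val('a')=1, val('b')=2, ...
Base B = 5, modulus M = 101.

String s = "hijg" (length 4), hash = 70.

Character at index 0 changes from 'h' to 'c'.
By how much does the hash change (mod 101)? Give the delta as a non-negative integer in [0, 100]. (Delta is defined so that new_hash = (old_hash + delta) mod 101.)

Delta formula: (val(new) - val(old)) * B^(n-1-k) mod M
  val('c') - val('h') = 3 - 8 = -5
  B^(n-1-k) = 5^3 mod 101 = 24
  Delta = -5 * 24 mod 101 = 82

Answer: 82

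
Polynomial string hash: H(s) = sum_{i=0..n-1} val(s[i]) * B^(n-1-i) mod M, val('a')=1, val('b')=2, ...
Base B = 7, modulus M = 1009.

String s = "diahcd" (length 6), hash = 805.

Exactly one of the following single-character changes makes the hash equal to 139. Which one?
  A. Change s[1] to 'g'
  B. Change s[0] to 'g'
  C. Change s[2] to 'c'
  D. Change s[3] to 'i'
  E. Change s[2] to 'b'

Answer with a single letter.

Option A: s[1]='i'->'g', delta=(7-9)*7^4 mod 1009 = 243, hash=805+243 mod 1009 = 39
Option B: s[0]='d'->'g', delta=(7-4)*7^5 mod 1009 = 980, hash=805+980 mod 1009 = 776
Option C: s[2]='a'->'c', delta=(3-1)*7^3 mod 1009 = 686, hash=805+686 mod 1009 = 482
Option D: s[3]='h'->'i', delta=(9-8)*7^2 mod 1009 = 49, hash=805+49 mod 1009 = 854
Option E: s[2]='a'->'b', delta=(2-1)*7^3 mod 1009 = 343, hash=805+343 mod 1009 = 139 <-- target

Answer: E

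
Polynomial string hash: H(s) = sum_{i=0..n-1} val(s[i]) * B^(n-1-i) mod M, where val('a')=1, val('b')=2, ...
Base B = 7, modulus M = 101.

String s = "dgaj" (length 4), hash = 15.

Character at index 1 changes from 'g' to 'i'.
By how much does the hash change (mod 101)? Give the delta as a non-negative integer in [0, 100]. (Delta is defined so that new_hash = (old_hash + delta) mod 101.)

Delta formula: (val(new) - val(old)) * B^(n-1-k) mod M
  val('i') - val('g') = 9 - 7 = 2
  B^(n-1-k) = 7^2 mod 101 = 49
  Delta = 2 * 49 mod 101 = 98

Answer: 98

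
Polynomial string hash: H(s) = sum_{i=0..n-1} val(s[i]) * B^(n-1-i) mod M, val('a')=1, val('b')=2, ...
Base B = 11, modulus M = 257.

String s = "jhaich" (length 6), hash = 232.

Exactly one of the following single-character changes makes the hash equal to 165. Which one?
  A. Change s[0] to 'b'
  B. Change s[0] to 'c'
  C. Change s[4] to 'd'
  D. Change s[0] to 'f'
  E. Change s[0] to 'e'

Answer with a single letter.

Answer: A

Derivation:
Option A: s[0]='j'->'b', delta=(2-10)*11^5 mod 257 = 190, hash=232+190 mod 257 = 165 <-- target
Option B: s[0]='j'->'c', delta=(3-10)*11^5 mod 257 = 102, hash=232+102 mod 257 = 77
Option C: s[4]='c'->'d', delta=(4-3)*11^1 mod 257 = 11, hash=232+11 mod 257 = 243
Option D: s[0]='j'->'f', delta=(6-10)*11^5 mod 257 = 95, hash=232+95 mod 257 = 70
Option E: s[0]='j'->'e', delta=(5-10)*11^5 mod 257 = 183, hash=232+183 mod 257 = 158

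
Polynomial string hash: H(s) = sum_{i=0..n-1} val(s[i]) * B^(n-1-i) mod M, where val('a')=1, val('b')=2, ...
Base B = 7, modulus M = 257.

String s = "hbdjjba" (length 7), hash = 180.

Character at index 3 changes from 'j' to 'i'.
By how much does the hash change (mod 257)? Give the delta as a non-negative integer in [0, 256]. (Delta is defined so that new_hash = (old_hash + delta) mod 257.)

Delta formula: (val(new) - val(old)) * B^(n-1-k) mod M
  val('i') - val('j') = 9 - 10 = -1
  B^(n-1-k) = 7^3 mod 257 = 86
  Delta = -1 * 86 mod 257 = 171

Answer: 171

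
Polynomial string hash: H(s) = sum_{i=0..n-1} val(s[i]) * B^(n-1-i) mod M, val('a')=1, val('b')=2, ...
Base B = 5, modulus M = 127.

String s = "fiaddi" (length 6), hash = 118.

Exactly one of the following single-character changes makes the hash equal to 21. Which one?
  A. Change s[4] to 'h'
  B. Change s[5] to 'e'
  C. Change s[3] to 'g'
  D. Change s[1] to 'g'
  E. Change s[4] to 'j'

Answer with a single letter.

Option A: s[4]='d'->'h', delta=(8-4)*5^1 mod 127 = 20, hash=118+20 mod 127 = 11
Option B: s[5]='i'->'e', delta=(5-9)*5^0 mod 127 = 123, hash=118+123 mod 127 = 114
Option C: s[3]='d'->'g', delta=(7-4)*5^2 mod 127 = 75, hash=118+75 mod 127 = 66
Option D: s[1]='i'->'g', delta=(7-9)*5^4 mod 127 = 20, hash=118+20 mod 127 = 11
Option E: s[4]='d'->'j', delta=(10-4)*5^1 mod 127 = 30, hash=118+30 mod 127 = 21 <-- target

Answer: E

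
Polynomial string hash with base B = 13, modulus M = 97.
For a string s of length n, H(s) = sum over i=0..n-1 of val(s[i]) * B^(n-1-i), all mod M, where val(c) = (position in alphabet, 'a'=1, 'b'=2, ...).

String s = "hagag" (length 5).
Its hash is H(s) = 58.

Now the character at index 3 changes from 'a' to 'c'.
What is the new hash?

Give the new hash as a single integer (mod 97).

Answer: 84

Derivation:
val('a') = 1, val('c') = 3
Position k = 3, exponent = n-1-k = 1
B^1 mod M = 13^1 mod 97 = 13
Delta = (3 - 1) * 13 mod 97 = 26
New hash = (58 + 26) mod 97 = 84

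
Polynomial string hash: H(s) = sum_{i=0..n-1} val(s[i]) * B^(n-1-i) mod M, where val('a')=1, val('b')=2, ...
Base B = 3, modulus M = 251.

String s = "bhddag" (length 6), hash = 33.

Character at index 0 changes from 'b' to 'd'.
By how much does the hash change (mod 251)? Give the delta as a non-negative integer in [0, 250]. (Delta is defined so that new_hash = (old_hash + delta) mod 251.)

Answer: 235

Derivation:
Delta formula: (val(new) - val(old)) * B^(n-1-k) mod M
  val('d') - val('b') = 4 - 2 = 2
  B^(n-1-k) = 3^5 mod 251 = 243
  Delta = 2 * 243 mod 251 = 235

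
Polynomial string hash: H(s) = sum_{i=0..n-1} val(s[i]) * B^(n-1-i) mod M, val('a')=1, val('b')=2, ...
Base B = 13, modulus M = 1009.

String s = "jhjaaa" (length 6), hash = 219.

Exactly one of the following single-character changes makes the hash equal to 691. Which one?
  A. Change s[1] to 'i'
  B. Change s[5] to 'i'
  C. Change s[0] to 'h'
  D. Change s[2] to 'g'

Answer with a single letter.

Answer: D

Derivation:
Option A: s[1]='h'->'i', delta=(9-8)*13^4 mod 1009 = 309, hash=219+309 mod 1009 = 528
Option B: s[5]='a'->'i', delta=(9-1)*13^0 mod 1009 = 8, hash=219+8 mod 1009 = 227
Option C: s[0]='j'->'h', delta=(8-10)*13^5 mod 1009 = 38, hash=219+38 mod 1009 = 257
Option D: s[2]='j'->'g', delta=(7-10)*13^3 mod 1009 = 472, hash=219+472 mod 1009 = 691 <-- target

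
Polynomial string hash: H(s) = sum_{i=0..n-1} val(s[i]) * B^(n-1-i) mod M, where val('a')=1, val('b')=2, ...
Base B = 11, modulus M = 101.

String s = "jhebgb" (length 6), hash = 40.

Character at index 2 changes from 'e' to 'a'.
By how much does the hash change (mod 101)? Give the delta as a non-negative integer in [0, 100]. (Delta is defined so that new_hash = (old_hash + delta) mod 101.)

Answer: 29

Derivation:
Delta formula: (val(new) - val(old)) * B^(n-1-k) mod M
  val('a') - val('e') = 1 - 5 = -4
  B^(n-1-k) = 11^3 mod 101 = 18
  Delta = -4 * 18 mod 101 = 29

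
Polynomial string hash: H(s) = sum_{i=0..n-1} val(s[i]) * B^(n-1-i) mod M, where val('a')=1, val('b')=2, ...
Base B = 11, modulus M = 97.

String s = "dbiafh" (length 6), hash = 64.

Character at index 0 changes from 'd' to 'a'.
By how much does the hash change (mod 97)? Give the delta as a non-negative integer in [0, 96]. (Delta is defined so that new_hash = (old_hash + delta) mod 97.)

Delta formula: (val(new) - val(old)) * B^(n-1-k) mod M
  val('a') - val('d') = 1 - 4 = -3
  B^(n-1-k) = 11^5 mod 97 = 31
  Delta = -3 * 31 mod 97 = 4

Answer: 4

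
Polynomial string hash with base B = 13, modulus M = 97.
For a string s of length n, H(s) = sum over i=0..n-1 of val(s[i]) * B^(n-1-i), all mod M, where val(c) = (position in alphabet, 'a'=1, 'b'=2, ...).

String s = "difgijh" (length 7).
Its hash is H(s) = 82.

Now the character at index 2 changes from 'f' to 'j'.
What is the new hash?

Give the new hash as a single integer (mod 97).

Answer: 60

Derivation:
val('f') = 6, val('j') = 10
Position k = 2, exponent = n-1-k = 4
B^4 mod M = 13^4 mod 97 = 43
Delta = (10 - 6) * 43 mod 97 = 75
New hash = (82 + 75) mod 97 = 60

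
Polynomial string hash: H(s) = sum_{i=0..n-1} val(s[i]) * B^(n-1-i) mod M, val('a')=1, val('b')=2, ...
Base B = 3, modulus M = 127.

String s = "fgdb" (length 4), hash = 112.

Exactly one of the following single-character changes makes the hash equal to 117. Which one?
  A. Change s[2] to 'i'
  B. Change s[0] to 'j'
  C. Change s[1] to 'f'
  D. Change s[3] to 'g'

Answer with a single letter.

Answer: D

Derivation:
Option A: s[2]='d'->'i', delta=(9-4)*3^1 mod 127 = 15, hash=112+15 mod 127 = 0
Option B: s[0]='f'->'j', delta=(10-6)*3^3 mod 127 = 108, hash=112+108 mod 127 = 93
Option C: s[1]='g'->'f', delta=(6-7)*3^2 mod 127 = 118, hash=112+118 mod 127 = 103
Option D: s[3]='b'->'g', delta=(7-2)*3^0 mod 127 = 5, hash=112+5 mod 127 = 117 <-- target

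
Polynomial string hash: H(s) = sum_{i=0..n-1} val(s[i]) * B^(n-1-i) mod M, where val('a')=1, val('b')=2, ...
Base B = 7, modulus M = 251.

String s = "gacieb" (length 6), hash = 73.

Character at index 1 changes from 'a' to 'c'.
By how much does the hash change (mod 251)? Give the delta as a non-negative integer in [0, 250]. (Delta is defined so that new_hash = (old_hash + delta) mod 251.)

Answer: 33

Derivation:
Delta formula: (val(new) - val(old)) * B^(n-1-k) mod M
  val('c') - val('a') = 3 - 1 = 2
  B^(n-1-k) = 7^4 mod 251 = 142
  Delta = 2 * 142 mod 251 = 33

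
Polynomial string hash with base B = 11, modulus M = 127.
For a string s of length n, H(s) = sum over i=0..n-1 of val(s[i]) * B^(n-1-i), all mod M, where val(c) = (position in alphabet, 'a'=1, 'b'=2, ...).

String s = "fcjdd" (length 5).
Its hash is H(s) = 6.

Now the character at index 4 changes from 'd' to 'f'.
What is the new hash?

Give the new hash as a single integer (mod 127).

val('d') = 4, val('f') = 6
Position k = 4, exponent = n-1-k = 0
B^0 mod M = 11^0 mod 127 = 1
Delta = (6 - 4) * 1 mod 127 = 2
New hash = (6 + 2) mod 127 = 8

Answer: 8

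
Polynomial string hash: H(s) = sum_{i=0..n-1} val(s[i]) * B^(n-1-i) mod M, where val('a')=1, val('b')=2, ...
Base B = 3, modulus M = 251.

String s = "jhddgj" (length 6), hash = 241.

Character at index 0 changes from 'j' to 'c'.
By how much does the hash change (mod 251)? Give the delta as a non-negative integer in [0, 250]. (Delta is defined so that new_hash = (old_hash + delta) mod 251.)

Delta formula: (val(new) - val(old)) * B^(n-1-k) mod M
  val('c') - val('j') = 3 - 10 = -7
  B^(n-1-k) = 3^5 mod 251 = 243
  Delta = -7 * 243 mod 251 = 56

Answer: 56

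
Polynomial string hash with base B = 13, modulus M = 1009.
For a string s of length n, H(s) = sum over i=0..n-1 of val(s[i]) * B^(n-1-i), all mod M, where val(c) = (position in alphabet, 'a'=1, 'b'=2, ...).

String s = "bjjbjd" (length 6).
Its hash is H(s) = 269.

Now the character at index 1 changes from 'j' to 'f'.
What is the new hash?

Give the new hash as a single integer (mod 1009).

Answer: 42

Derivation:
val('j') = 10, val('f') = 6
Position k = 1, exponent = n-1-k = 4
B^4 mod M = 13^4 mod 1009 = 309
Delta = (6 - 10) * 309 mod 1009 = 782
New hash = (269 + 782) mod 1009 = 42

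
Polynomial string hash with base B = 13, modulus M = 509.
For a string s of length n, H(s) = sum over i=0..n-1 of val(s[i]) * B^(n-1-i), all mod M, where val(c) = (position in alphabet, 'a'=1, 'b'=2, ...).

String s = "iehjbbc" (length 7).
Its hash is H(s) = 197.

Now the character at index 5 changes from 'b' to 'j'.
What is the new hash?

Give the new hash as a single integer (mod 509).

val('b') = 2, val('j') = 10
Position k = 5, exponent = n-1-k = 1
B^1 mod M = 13^1 mod 509 = 13
Delta = (10 - 2) * 13 mod 509 = 104
New hash = (197 + 104) mod 509 = 301

Answer: 301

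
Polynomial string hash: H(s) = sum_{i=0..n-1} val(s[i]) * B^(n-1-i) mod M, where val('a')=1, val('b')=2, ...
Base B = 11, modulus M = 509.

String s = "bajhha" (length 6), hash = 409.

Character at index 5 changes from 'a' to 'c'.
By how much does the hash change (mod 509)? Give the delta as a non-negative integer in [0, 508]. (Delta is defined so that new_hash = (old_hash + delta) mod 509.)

Delta formula: (val(new) - val(old)) * B^(n-1-k) mod M
  val('c') - val('a') = 3 - 1 = 2
  B^(n-1-k) = 11^0 mod 509 = 1
  Delta = 2 * 1 mod 509 = 2

Answer: 2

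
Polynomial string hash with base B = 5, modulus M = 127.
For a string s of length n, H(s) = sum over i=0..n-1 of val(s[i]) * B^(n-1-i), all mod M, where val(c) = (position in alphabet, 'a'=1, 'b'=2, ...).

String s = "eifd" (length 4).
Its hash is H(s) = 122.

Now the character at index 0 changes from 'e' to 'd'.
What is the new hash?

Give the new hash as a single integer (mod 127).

val('e') = 5, val('d') = 4
Position k = 0, exponent = n-1-k = 3
B^3 mod M = 5^3 mod 127 = 125
Delta = (4 - 5) * 125 mod 127 = 2
New hash = (122 + 2) mod 127 = 124

Answer: 124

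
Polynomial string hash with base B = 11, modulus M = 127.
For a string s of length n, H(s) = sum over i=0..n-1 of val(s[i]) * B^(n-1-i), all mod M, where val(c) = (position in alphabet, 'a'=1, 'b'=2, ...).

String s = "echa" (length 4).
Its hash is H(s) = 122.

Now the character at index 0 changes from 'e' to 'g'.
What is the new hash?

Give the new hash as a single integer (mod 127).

Answer: 117

Derivation:
val('e') = 5, val('g') = 7
Position k = 0, exponent = n-1-k = 3
B^3 mod M = 11^3 mod 127 = 61
Delta = (7 - 5) * 61 mod 127 = 122
New hash = (122 + 122) mod 127 = 117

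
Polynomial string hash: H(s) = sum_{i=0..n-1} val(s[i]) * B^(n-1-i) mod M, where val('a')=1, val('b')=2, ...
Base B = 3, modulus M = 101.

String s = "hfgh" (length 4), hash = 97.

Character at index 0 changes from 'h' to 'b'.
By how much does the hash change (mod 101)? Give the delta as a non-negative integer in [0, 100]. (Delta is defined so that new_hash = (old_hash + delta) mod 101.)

Answer: 40

Derivation:
Delta formula: (val(new) - val(old)) * B^(n-1-k) mod M
  val('b') - val('h') = 2 - 8 = -6
  B^(n-1-k) = 3^3 mod 101 = 27
  Delta = -6 * 27 mod 101 = 40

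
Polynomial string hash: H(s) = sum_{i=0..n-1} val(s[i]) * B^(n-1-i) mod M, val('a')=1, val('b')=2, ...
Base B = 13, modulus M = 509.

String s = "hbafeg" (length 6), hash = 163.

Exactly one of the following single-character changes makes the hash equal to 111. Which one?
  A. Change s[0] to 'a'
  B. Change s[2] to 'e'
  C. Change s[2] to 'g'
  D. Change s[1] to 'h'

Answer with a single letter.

Answer: C

Derivation:
Option A: s[0]='h'->'a', delta=(1-8)*13^5 mod 509 = 412, hash=163+412 mod 509 = 66
Option B: s[2]='a'->'e', delta=(5-1)*13^3 mod 509 = 135, hash=163+135 mod 509 = 298
Option C: s[2]='a'->'g', delta=(7-1)*13^3 mod 509 = 457, hash=163+457 mod 509 = 111 <-- target
Option D: s[1]='b'->'h', delta=(8-2)*13^4 mod 509 = 342, hash=163+342 mod 509 = 505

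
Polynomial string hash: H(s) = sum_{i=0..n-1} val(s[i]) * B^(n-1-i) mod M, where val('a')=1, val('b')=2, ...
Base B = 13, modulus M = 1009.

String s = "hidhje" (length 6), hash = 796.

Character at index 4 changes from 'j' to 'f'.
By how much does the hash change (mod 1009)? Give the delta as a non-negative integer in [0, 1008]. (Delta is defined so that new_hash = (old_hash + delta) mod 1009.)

Answer: 957

Derivation:
Delta formula: (val(new) - val(old)) * B^(n-1-k) mod M
  val('f') - val('j') = 6 - 10 = -4
  B^(n-1-k) = 13^1 mod 1009 = 13
  Delta = -4 * 13 mod 1009 = 957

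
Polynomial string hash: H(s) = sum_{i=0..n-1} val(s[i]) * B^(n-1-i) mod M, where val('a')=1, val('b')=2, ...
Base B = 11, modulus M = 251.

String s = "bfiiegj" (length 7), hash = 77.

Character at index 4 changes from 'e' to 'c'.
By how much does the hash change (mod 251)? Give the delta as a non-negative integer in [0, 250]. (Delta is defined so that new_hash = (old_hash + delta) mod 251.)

Answer: 9

Derivation:
Delta formula: (val(new) - val(old)) * B^(n-1-k) mod M
  val('c') - val('e') = 3 - 5 = -2
  B^(n-1-k) = 11^2 mod 251 = 121
  Delta = -2 * 121 mod 251 = 9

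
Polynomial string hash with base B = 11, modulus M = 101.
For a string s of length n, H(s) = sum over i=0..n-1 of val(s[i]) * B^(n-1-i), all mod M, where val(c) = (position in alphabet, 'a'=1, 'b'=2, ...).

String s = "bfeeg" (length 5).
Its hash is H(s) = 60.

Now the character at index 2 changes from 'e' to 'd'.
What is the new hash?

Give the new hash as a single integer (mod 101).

Answer: 40

Derivation:
val('e') = 5, val('d') = 4
Position k = 2, exponent = n-1-k = 2
B^2 mod M = 11^2 mod 101 = 20
Delta = (4 - 5) * 20 mod 101 = 81
New hash = (60 + 81) mod 101 = 40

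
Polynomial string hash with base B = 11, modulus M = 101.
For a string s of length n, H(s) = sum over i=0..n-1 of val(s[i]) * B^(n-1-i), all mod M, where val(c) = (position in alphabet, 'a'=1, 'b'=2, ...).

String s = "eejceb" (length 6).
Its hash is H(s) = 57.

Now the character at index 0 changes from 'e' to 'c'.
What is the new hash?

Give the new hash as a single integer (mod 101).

val('e') = 5, val('c') = 3
Position k = 0, exponent = n-1-k = 5
B^5 mod M = 11^5 mod 101 = 57
Delta = (3 - 5) * 57 mod 101 = 88
New hash = (57 + 88) mod 101 = 44

Answer: 44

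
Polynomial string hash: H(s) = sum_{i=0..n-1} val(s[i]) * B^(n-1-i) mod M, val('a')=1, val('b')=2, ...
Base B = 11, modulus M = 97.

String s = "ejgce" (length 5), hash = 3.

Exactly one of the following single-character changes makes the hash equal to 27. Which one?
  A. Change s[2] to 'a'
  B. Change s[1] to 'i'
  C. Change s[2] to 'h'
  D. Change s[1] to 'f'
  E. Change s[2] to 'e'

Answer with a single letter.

Answer: C

Derivation:
Option A: s[2]='g'->'a', delta=(1-7)*11^2 mod 97 = 50, hash=3+50 mod 97 = 53
Option B: s[1]='j'->'i', delta=(9-10)*11^3 mod 97 = 27, hash=3+27 mod 97 = 30
Option C: s[2]='g'->'h', delta=(8-7)*11^2 mod 97 = 24, hash=3+24 mod 97 = 27 <-- target
Option D: s[1]='j'->'f', delta=(6-10)*11^3 mod 97 = 11, hash=3+11 mod 97 = 14
Option E: s[2]='g'->'e', delta=(5-7)*11^2 mod 97 = 49, hash=3+49 mod 97 = 52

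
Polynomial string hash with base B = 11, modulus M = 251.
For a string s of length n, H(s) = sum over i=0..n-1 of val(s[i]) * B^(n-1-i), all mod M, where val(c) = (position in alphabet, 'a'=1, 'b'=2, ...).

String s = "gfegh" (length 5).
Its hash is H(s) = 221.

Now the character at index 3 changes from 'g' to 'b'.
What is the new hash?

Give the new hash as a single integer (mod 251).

val('g') = 7, val('b') = 2
Position k = 3, exponent = n-1-k = 1
B^1 mod M = 11^1 mod 251 = 11
Delta = (2 - 7) * 11 mod 251 = 196
New hash = (221 + 196) mod 251 = 166

Answer: 166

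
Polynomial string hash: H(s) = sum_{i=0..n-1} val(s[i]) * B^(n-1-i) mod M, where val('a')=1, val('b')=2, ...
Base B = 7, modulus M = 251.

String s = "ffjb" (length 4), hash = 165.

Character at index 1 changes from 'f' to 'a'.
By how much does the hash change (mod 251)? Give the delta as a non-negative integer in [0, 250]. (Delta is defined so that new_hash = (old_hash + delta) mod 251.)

Answer: 6

Derivation:
Delta formula: (val(new) - val(old)) * B^(n-1-k) mod M
  val('a') - val('f') = 1 - 6 = -5
  B^(n-1-k) = 7^2 mod 251 = 49
  Delta = -5 * 49 mod 251 = 6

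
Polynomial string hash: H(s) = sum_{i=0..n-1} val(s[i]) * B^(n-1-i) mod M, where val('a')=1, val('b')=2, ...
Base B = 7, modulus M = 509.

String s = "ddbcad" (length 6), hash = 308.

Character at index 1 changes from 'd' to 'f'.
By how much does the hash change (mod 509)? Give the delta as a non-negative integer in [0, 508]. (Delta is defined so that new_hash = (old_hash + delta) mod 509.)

Answer: 221

Derivation:
Delta formula: (val(new) - val(old)) * B^(n-1-k) mod M
  val('f') - val('d') = 6 - 4 = 2
  B^(n-1-k) = 7^4 mod 509 = 365
  Delta = 2 * 365 mod 509 = 221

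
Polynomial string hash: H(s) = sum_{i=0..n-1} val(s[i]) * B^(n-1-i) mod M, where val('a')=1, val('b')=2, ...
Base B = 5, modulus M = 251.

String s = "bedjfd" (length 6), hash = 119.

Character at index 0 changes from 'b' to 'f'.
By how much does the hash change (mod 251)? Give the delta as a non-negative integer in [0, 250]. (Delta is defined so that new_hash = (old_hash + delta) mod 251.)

Delta formula: (val(new) - val(old)) * B^(n-1-k) mod M
  val('f') - val('b') = 6 - 2 = 4
  B^(n-1-k) = 5^5 mod 251 = 113
  Delta = 4 * 113 mod 251 = 201

Answer: 201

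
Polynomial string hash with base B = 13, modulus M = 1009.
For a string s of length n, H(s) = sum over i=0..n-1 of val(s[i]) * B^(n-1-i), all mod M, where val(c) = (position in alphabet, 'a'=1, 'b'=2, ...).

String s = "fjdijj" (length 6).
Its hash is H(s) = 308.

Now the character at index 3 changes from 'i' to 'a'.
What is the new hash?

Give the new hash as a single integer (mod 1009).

val('i') = 9, val('a') = 1
Position k = 3, exponent = n-1-k = 2
B^2 mod M = 13^2 mod 1009 = 169
Delta = (1 - 9) * 169 mod 1009 = 666
New hash = (308 + 666) mod 1009 = 974

Answer: 974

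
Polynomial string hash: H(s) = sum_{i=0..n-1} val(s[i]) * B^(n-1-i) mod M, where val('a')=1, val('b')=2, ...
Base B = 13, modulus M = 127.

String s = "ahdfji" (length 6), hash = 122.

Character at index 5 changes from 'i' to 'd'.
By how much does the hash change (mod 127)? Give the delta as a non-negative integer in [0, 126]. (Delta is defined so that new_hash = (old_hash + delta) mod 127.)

Delta formula: (val(new) - val(old)) * B^(n-1-k) mod M
  val('d') - val('i') = 4 - 9 = -5
  B^(n-1-k) = 13^0 mod 127 = 1
  Delta = -5 * 1 mod 127 = 122

Answer: 122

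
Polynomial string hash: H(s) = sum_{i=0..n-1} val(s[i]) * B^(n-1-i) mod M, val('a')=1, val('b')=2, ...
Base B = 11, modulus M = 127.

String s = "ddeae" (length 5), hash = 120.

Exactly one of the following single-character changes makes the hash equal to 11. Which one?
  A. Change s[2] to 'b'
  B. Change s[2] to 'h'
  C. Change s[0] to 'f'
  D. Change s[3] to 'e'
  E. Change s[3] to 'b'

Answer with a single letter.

Option A: s[2]='e'->'b', delta=(2-5)*11^2 mod 127 = 18, hash=120+18 mod 127 = 11 <-- target
Option B: s[2]='e'->'h', delta=(8-5)*11^2 mod 127 = 109, hash=120+109 mod 127 = 102
Option C: s[0]='d'->'f', delta=(6-4)*11^4 mod 127 = 72, hash=120+72 mod 127 = 65
Option D: s[3]='a'->'e', delta=(5-1)*11^1 mod 127 = 44, hash=120+44 mod 127 = 37
Option E: s[3]='a'->'b', delta=(2-1)*11^1 mod 127 = 11, hash=120+11 mod 127 = 4

Answer: A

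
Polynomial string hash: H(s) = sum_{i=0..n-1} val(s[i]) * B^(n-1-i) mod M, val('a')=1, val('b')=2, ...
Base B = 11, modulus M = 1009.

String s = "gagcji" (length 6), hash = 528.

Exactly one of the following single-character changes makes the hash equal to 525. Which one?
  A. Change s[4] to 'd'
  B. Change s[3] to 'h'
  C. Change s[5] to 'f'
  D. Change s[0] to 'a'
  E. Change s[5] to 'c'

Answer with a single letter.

Answer: C

Derivation:
Option A: s[4]='j'->'d', delta=(4-10)*11^1 mod 1009 = 943, hash=528+943 mod 1009 = 462
Option B: s[3]='c'->'h', delta=(8-3)*11^2 mod 1009 = 605, hash=528+605 mod 1009 = 124
Option C: s[5]='i'->'f', delta=(6-9)*11^0 mod 1009 = 1006, hash=528+1006 mod 1009 = 525 <-- target
Option D: s[0]='g'->'a', delta=(1-7)*11^5 mod 1009 = 316, hash=528+316 mod 1009 = 844
Option E: s[5]='i'->'c', delta=(3-9)*11^0 mod 1009 = 1003, hash=528+1003 mod 1009 = 522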